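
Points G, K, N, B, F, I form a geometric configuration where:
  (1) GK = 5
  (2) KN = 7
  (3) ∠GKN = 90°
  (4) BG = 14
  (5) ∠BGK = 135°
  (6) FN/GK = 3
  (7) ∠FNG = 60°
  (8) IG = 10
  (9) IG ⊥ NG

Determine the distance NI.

Step 1: By the law of cosines on triangle GKN: GN² = 5² + 7² − 2·5·7·cos(90°) = 74, so GN = √74.
Step 2: By the law of cosines on triangle NGI: NI² = √74² + 10² − 2·√74·10·cos(90°) = 174, so NI = √174.

Therefore, the length of NI = √174.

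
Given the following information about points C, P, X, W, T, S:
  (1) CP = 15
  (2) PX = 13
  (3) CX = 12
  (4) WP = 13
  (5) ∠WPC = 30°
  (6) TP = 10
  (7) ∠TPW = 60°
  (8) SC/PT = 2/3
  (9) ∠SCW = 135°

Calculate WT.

Step 1: By the law of cosines on triangle WPT: WT² = 13² + 10² − 2·13·10·cos(60°) = 139, so WT = √139.

Therefore, the length of WT = √139.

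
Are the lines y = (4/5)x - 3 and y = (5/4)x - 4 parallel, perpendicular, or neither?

Slope of line 1: m1 = 4/5
Slope of line 2: m2 = 5/4
For parallel lines we need equal slopes: 4/5 != 5/4.
For perpendicular lines we need m1*m2 = -1: (4/5)(5/4) = 1 != -1.
Since neither condition holds, the lines are neither parallel nor perpendicular.

Neither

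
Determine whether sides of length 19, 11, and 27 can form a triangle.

Check all three triangle inequalities:
19 + 11 = 30 > 27 ✓
19 + 27 = 46 > 11 ✓
11 + 27 = 38 > 19 ✓
All conditions hold, so these sides form a valid triangle.

Yes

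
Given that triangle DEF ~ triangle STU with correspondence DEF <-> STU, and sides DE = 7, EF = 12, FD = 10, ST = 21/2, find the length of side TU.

Since the triangles are similar, the ratio of corresponding sides is constant.
Scale factor k = ST / DE = 21/2 / 7 = 3/2
TU = k * EF = 3/2 * 12 = 18

18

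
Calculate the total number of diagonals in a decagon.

Total line segments between 10 vertices = C(10,2) = 45.
Subtract the 10 sides: 45 - 10 = 35 diagonals.

35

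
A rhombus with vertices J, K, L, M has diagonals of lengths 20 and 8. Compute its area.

The diagonals of a rhombus divide it into four right triangles.
Each triangle has legs 20/ 2 = 10 and 8/2 = 4, so each has area (1/2)*10*4 = 20.
Four such triangles give total area = (d1 * d2) / 2 = 80.

80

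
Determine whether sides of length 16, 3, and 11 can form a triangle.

Check the triangle inequality: 3 + 11 = 14 ≤ 16.
Since the sum of two sides does not exceed the third, no triangle can be formed.

No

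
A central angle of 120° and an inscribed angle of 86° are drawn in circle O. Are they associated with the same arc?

By the inscribed angle theorem, the inscribed angle for a central angle of 120° should be 120° / 2 = 60°.
The given inscribed angle is 86°, which does not equal 60°.
Therefore, no, they do not correspond to the same arc.

No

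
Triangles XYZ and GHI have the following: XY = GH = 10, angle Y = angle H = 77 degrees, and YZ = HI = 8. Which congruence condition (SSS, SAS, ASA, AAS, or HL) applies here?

The given information provides:
XY = GH = 10, angle Y = angle H = 77 degrees, and YZ = HI = 8
This matches the SAS congruence theorem.
Two pairs of corresponding sides and the included angle are equal (Side-Angle-Side).

SAS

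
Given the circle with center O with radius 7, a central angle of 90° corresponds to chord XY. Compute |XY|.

Drop a perpendicular from the center to the chord, bisecting both the chord and the central angle.
Each half-chord = r sin(θ/2) = 7 sin(45°).
The full chord = 2 × 7 × sin(45°) = 7*sqrt(2).

7*sqrt(2)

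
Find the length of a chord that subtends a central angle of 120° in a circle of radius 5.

Chord length = 2r sin(θ/2)
= 2 × 5 × sin(120°/2)
= 2 × 5 × sin(60°)
= 5*sqrt(3)

5*sqrt(3)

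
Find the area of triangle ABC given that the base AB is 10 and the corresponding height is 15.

Area = (1/2) * base * height
Area = (1/2) * 10 * 15
Area = 75

75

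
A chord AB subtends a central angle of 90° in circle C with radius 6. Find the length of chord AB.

Chord length = 2r sin(θ/2)
= 2 × 6 × sin(90°/2)
= 2 × 6 × sin(45°)
= 6*sqrt(2)

6*sqrt(2)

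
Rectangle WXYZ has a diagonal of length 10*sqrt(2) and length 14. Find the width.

Using the Pythagorean theorem: d^2 = a^2 + b^2
b^2 = d^2 - a^2
b^2 = 200 - 196
b^2 = 4
b = sqrt(4) = 2

2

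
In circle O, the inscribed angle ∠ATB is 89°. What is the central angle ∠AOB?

The inscribed angle theorem states that a central angle is always twice any inscribed angle that subtends the same arc.
Since the inscribed angle is 89°, the central angle = 2 × 89° = 178°.

178°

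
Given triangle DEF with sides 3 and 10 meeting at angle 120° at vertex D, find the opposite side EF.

Law of cosines: EF^2 = 3^2 + 10^2 - 2(3)(10)cos(120°) = 139, so EF = sqrt(139).

sqrt(139)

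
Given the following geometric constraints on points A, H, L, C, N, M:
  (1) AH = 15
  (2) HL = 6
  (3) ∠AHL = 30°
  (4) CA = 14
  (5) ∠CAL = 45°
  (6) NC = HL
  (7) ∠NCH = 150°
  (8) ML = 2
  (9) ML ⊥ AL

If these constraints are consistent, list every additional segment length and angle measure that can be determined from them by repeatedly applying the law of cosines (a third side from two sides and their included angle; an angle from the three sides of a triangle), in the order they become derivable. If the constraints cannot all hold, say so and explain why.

The constraints are consistent. Derivable facts, in order:
After 1 step:
- AL ≈ 10.25
After 2 steps:
- AM ≈ 10.45
- LC ≈ 9.91
- ∠ALH = 132.99°
- ∠HAL = 17.01°
After 3 steps:
- ∠ACL = 47.04°
- ∠ALC = 87.96°
- ∠AML = 78.96°
- ∠LAM = 11.04°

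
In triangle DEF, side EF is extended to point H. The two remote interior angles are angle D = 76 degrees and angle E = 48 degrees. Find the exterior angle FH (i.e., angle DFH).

Exterior angle = 76 + 48 = 124 degrees (exterior angle theorem).

124 degrees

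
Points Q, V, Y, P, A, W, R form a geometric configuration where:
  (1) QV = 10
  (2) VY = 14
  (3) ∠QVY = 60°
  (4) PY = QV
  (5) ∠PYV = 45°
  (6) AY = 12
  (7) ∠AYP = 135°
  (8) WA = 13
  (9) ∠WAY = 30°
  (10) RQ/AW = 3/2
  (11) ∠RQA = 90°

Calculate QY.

Step 1: By the law of cosines on triangle QVY: QY² = 10² + 14² − 2·10·14·cos(60°) = 156, so QY = 2·√39.

Therefore, the length of QY = 2·√39.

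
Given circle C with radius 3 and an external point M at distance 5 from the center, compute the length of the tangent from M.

Let T be the point of tangency. Then CT ⊥ MT (radius ⊥ tangent).
In right triangle CTM: CM² = CT² + MT²
5² = 3² + MT²
MT² = 16, MT = 4

4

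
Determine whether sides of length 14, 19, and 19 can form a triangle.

Check all three triangle inequalities:
14 + 19 = 33 > 19 ✓
14 + 19 = 33 > 19 ✓
19 + 19 = 38 > 14 ✓
All conditions hold, so these sides form a valid triangle.

Yes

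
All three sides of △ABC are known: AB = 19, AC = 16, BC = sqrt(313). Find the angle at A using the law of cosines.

By the inverse law of cosines: cos(A) = (AB² + AC² - BC²) / (2 × AB × AC)
cos(A) = (19² + 16² - (sqrt(313))²) / (2 × 19 × 16)
cos(A) = (361 + 256 - (313)) / 608
cos(A) = 1/2
A = arccos(1/2) = 60°

60°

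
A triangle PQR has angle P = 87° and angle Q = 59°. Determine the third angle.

By the triangle angle sum property, the three interior angles of any triangle add up to 180°.
We know angle P = 87° and angle Q = 59°, so their sum is 146°.
Therefore angle R = 180° - 146° = 34°.

34 degrees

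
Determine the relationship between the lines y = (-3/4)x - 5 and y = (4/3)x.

Slope of line 1: m1 = -3/4
Slope of line 2: m2 = 4/3
Two lines are perpendicular when the product of their slopes is -1 (negative reciprocals).
m1 * m2 = (-3/4) * (4/3) = -1, confirming perpendicularity.

Perpendicular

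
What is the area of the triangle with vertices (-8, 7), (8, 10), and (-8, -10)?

The Shoelace formula computes the area from vertex coordinates by summing cross products.
For vertices (-8,7), (8,10), (-8,-10):
Signed sum = -8*10 - 8*7 + 8*-10 - -8*10 + -8*7 - -8*-10
= -136 + 0 + -136 = -272
Area = (1/2)|-272| = 136.

136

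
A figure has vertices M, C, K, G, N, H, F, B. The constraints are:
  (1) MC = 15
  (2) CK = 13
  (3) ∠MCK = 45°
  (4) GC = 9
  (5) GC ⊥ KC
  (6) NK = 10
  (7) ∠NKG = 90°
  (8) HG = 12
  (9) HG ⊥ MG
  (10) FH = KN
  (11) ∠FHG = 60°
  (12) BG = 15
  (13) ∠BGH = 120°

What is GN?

Step 1: By the law of cosines on triangle GCK: GK² = 9² + 13² − 2·9·13·cos(90°) = 250, so GK = 5·√10.
Step 2: By the law of cosines on triangle GKN: GN² = (5·√10)² + 10² − 2·5·√10·10·cos(90°) = 350, so GN = 5·√14.

Therefore, the length of GN = 5·√14.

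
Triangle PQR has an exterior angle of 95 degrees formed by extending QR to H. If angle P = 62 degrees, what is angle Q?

angle Q = 95 - 62 = 33 degrees (exterior angle theorem).

33 degrees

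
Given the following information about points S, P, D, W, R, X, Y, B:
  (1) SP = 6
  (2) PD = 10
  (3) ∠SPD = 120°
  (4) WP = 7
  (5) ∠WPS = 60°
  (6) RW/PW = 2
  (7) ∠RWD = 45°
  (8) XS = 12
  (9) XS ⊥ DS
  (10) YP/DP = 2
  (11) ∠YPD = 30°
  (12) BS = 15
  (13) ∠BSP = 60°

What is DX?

Step 1: By the law of cosines on triangle DPS: DS² = 10² + 6² − 2·10·6·cos(120°) = 196, so DS = 14.
Step 2: By the law of cosines on triangle DSX: DX² = 14² + 12² − 2·14·12·cos(90°) = 340, so DX = 2·√85.

Therefore, the length of DX = 2·√85.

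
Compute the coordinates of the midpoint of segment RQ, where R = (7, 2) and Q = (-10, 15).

The midpoint is the point halfway along the segment.
Move half the horizontal distance: 7 + (-10 - 7)/2 = 7 + -17/2 = -3/2
Move half the vertical distance: 2 + (15 - 2)/2 = 2 + 13/2 = 17/2
Midpoint = (-3/2, 17/2)

(-3/2, 17/2)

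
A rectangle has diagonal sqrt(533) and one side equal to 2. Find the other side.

The diagonal of a rectangle forms a right triangle with the two sides.
Rearranging the Pythagorean theorem: missing side = sqrt(d^2 - known^2).
= sqrt(533 - 4) = sqrt(529) = 23.

23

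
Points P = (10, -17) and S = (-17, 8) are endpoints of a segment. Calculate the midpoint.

M = ((x₁ + x₂)/2, (y₁ + y₂)/2)
= ((10 + -17)/2, (-17 + 8)/2)
= (-7/2, -9/2) = (-7/2, -9/2)

(-7/2, -9/2)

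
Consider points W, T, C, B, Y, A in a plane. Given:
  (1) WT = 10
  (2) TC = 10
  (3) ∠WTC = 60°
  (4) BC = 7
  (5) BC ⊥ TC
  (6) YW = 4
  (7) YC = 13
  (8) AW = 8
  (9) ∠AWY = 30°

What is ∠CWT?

Step 1: By the law of cosines on triangle WTC: WC² = 10² + 10² − 2·10·10·cos(60°) = 100, so WC = 10.
Step 2: By the inverse law of cosines on triangle CWT: cos(∠CWT) = (10² + 10² − 10²) / (2·10·10) = 100/200 = 0.5, so ∠CWT = 60°.

Therefore, the measure of angle ∠CWT = 60°.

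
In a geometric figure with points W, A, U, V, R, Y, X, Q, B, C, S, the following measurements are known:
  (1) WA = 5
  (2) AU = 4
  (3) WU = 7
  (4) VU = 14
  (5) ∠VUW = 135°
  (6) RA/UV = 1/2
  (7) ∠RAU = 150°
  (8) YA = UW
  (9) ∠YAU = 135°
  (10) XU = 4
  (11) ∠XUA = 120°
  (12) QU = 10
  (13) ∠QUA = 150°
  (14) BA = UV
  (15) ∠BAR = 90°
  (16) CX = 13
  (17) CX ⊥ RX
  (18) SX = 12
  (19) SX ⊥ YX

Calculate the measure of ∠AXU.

Step 1: By the law of cosines on triangle XUA: XA² = 4² + 4² − 2·4·4·cos(120°) = 48, so XA = 4·√3.
Step 2: By the inverse law of cosines on triangle AXU: cos(∠AXU) = ((4·√3)² + 4² − 4²) / (2·4·√3·4) = 48/55.43 = 0.866, so ∠AXU = 30°.

Therefore, the measure of angle ∠AXU = 30°.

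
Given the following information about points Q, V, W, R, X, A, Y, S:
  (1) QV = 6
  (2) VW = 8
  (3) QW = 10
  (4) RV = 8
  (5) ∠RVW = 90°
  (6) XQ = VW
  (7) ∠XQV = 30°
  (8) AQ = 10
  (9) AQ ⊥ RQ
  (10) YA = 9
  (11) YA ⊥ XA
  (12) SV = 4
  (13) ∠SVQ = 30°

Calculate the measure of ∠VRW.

Step 1: By the law of cosines on triangle RVW: RW² = 8² + 8² − 2·8·8·cos(90°) = 128, so RW = 8·√2.
Step 2: By the inverse law of cosines on triangle VRW: cos(∠VRW) = (8² + (8·√2)² − 8²) / (2·8·8·√2) = 128/181.02 = 0.7071, so ∠VRW = 45°.

Therefore, the measure of angle ∠VRW = 45°.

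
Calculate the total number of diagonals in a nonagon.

Each of the 9 vertices connects to 6 non-adjacent vertices via diagonals.
Total connections = 9 × 6 = 54, but each diagonal is counted twice.
Number of diagonals = 54 / 2 = 27.

27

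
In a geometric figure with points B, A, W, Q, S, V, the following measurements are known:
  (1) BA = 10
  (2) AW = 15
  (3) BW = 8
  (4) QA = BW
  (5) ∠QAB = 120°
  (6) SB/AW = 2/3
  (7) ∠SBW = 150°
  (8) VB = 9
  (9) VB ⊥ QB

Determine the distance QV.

From the given relations: QA = BW = 8.
Step 1: By the law of cosines on triangle BAQ: BQ² = 10² + 8² − 2·10·8·cos(120°) = 244, so BQ = 2·√61.
Step 2: By the law of cosines on triangle QBV: QV² = (2·√61)² + 9² − 2·2·√61·9·cos(90°) = 325, so QV = 5·√13.

Therefore, the length of QV = 5·√13.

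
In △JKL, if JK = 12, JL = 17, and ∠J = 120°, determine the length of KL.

By the law of cosines: KL^2 = JK^2 + JL^2 - 2*JK*JL*cos(J)
KL^2 = 12^2 + 17^2 - 2*12*17*cos(120°)
KL^2 = 144 + 289 - 408*(-1/2)
KL^2 = 637
KL = 7*sqrt(13)

7*sqrt(13)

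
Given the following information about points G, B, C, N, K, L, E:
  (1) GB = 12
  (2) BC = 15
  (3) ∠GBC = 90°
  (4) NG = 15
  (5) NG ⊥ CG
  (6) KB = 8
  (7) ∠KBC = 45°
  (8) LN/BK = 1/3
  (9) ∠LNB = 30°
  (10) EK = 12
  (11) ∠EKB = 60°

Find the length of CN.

Step 1: By the law of cosines on triangle CBG: CG² = 15² + 12² − 2·15·12·cos(90°) = 369, so CG = 3·√41.
Step 2: By the law of cosines on triangle CGN: CN² = (3·√41)² + 15² − 2·3·√41·15·cos(90°) = 594, so CN = 3·√66.

Therefore, the length of CN = 3·√66.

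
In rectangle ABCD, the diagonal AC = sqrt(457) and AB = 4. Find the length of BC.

b = sqrt(d^2 - a^2) = sqrt(457 - 16) = sqrt(441) = 21

21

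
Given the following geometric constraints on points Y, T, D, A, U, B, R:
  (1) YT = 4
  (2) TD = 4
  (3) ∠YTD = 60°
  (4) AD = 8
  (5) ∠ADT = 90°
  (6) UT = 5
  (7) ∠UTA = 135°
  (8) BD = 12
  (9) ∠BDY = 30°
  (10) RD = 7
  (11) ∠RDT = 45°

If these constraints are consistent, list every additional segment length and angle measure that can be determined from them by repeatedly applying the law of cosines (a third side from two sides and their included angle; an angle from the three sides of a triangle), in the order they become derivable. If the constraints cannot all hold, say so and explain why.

The constraints are consistent. Derivable facts, in order:
After 1 step:
- TA = 4·√5
- TR ≈ 5.04
- YD = 4
After 2 steps:
- AU ≈ 12.97
- YB ≈ 8.77
- ∠ATD = 63.43°
- ∠DAT = 26.57°
- ∠DRT = 34.14°
- ∠DTR = 100.86°
- ∠DYT = 60°
- ∠TDY = 60°
After 3 steps:
- ∠AUT = 29.18°
- ∠BYD = 136.81°
- ∠DBY = 13.19°
- ∠TAU = 15.82°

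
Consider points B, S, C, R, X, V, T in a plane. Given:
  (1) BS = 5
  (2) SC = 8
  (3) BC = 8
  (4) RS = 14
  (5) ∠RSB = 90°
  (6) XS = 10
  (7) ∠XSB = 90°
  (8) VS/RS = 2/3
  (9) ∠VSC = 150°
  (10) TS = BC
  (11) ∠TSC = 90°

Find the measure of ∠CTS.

From the given relations: TS = BC = 8.
Step 1: By the law of cosines on triangle TSC: TC² = 8² + 8² − 2·8·8·cos(90°) = 128, so TC = 8·√2.
Step 2: By the inverse law of cosines on triangle CTS: cos(∠CTS) = ((8·√2)² + 8² − 8²) / (2·8·√2·8) = 128/181.02 = 0.7071, so ∠CTS = 45°.

Therefore, the measure of angle ∠CTS = 45°.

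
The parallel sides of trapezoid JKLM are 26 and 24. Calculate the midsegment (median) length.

midsegment = (26 + 24) / 2 = 50 / 2 = 25

25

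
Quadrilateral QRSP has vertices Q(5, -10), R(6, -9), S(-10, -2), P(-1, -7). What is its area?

Shoelace: sum of cross terms = 26, Area = (1/2)|26| = 13

13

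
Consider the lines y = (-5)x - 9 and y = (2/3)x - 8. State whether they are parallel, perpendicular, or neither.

Slope of line 1: m1 = -5
Slope of line 2: m2 = 2/3
For parallel lines we need equal slopes: -5 != 2/3.
For perpendicular lines we need m1*m2 = -1: (-5)(2/3) = -10/3 != -1.
Since neither condition holds, the lines are neither parallel nor perpendicular.

Neither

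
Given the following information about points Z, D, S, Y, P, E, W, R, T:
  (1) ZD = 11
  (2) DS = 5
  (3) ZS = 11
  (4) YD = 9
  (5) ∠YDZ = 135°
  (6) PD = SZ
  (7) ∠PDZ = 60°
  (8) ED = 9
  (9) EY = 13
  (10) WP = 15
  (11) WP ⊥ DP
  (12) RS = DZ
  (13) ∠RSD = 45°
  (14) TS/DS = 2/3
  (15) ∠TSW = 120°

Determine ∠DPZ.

From the given relations: PD = SZ = 11.
Step 1: By the law of cosines on triangle PDZ: PZ² = 11² + 11² − 2·11·11·cos(60°) = 121, so PZ = 11.
Step 2: By the inverse law of cosines on triangle DPZ: cos(∠DPZ) = (11² + 11² − 11²) / (2·11·11) = 121/242 = 0.5, so ∠DPZ = 60°.

Therefore, the measure of angle ∠DPZ = 60°.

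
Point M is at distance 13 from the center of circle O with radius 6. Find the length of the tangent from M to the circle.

Let T be the point of tangency. Then OT ⊥ MT (radius ⊥ tangent).
In right triangle OTM: OM² = OT² + MT²
13² = 6² + MT²
MT² = 133, MT = sqrt(133)

sqrt(133)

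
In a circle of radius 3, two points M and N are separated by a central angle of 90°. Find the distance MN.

Chord = 2(3) sin(45°) = 3*sqrt(2)

3*sqrt(2)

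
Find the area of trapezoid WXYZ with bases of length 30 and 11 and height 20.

A trapezoid's area equals the midsegment times the height.
The midsegment is (30 + 11) / 2 = 41/2.
Area = 41/2 * 20 = 410.

410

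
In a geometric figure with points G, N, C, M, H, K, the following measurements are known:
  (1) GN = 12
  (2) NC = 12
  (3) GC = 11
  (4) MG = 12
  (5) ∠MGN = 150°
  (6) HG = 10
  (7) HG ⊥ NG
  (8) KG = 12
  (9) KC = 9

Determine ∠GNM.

Step 1: By the law of cosines on triangle NGM: NM² = 12² + 12² − 2·12·12·cos(150°) = 537.42, so NM ≈ 23.18.
Step 2: By the inverse law of cosines on triangle GNM: cos(∠GNM) = (12² + 23.18² − 12²) / (2·12·23.18) = 537.42/556.37 = 0.9659, so ∠GNM = 15°.

Therefore, the measure of angle ∠GNM = 15°.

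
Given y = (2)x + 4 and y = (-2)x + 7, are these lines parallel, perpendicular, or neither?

Slope of line 1: m1 = 2
Slope of line 2: m2 = -2
m1 != m2 (2 != -2), so not parallel.
m1 * m2 = (2) * (-2) = -4 != -1, so not perpendicular.
The lines are neither parallel nor perpendicular.

Neither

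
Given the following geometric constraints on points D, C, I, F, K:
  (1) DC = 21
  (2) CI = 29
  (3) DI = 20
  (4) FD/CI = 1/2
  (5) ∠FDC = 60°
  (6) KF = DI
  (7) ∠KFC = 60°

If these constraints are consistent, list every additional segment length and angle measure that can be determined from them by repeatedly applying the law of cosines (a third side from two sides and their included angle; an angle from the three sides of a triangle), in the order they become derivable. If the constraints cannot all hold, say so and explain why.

The constraints are consistent. Derivable facts, in order:
After 1 step:
- CF ≈ 18.62
- ∠CDI = 90°
- ∠CID = 46.4°
- ∠DCI = 43.6°
After 2 steps:
- CK ≈ 19.35
- ∠CFD = 77.6°
- ∠DCF = 42.4°
After 3 steps:
- ∠CKF = 56.46°
- ∠FCK = 63.54°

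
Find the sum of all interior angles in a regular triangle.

The sum of interior angles of an n-sided polygon is (n - 2) * 180.
For n = 3: (3 - 2) * 180 = 1 * 180 = 180 degrees.

180 degrees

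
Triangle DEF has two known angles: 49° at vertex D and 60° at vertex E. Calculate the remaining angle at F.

angle F = 180 - 49 - 60 = 71 degrees.

71 degrees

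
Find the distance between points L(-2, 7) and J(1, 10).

d = sqrt((3)^2 + (3)^2) = sqrt(18) = 3*sqrt(2)

3*sqrt(2)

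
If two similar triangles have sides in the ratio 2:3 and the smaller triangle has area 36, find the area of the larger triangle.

Area ratio = (2/3)^2 = 4/9. Area of the larger triangle = 36 * 9/4 = 81.

81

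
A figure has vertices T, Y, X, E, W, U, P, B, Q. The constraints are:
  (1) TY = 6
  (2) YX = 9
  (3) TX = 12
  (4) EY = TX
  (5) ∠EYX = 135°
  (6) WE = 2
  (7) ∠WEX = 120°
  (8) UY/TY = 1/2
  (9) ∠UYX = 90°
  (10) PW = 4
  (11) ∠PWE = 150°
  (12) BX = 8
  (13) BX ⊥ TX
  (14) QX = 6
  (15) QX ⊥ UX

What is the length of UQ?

From the given relations: UY = 1/2·TY = 1/2·6 = 3.
Step 1: By the law of cosines on triangle UYX: UX² = 3² + 9² − 2·3·9·cos(90°) = 90, so UX = 3·√10.
Step 2: By the law of cosines on triangle UXQ: UQ² = (3·√10)² + 6² − 2·3·√10·6·cos(90°) = 126, so UQ = 3·√14.

Therefore, the length of UQ = 3·√14.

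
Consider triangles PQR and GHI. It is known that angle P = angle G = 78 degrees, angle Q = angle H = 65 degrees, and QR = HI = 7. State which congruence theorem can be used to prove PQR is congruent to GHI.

The given information provides:
angle P = angle G = 78 degrees, angle Q = angle H = 65 degrees, and QR = HI = 7
This matches the AAS congruence theorem.
Two pairs of corresponding angles and a non-included side are equal (Angle-Angle-Side).

AAS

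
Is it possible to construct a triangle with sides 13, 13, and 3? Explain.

Yes.
The triangle inequality requires that the sum of any two sides exceeds the third.
Here 3 + 13 = 16 > 13, so the condition is met.

Yes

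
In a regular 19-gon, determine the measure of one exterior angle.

Each exterior angle of a regular n-gon is 360 / n.
For n = 19: 360 / 19 = 360/19 degrees.

360/19 degrees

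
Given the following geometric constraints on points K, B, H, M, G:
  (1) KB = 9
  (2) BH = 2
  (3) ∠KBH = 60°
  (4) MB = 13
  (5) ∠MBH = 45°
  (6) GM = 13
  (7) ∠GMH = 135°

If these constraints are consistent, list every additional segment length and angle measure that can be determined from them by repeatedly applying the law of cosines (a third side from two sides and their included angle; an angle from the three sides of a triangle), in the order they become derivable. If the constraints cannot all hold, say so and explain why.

The constraints are consistent. Derivable facts, in order:
After 1 step:
- HM ≈ 11.67
- KH = √67
After 2 steps:
- HG ≈ 22.8
- ∠BHK = 107.78°
- ∠BHM = 128.04°
- ∠BKH = 12.22°
- ∠BMH = 6.96°
After 3 steps:
- ∠GHM = 23.78°
- ∠HGM = 21.22°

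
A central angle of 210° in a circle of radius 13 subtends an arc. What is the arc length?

The full circumference is 2πr = 2π(13) = 26*pi.
The arc spans 210° out of 360°, which is a fraction of 7/12.
Arc length = 26*pi × 7/12 = 91*pi/6.

91*pi/6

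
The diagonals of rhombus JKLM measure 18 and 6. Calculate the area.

The diagonals of a rhombus divide it into four right triangles.
Each triangle has legs 18/ 2 = 9 and 6/2 = 3, so each has area (1/2)*9*3 = 27/2.
Four such triangles give total area = (d1 * d2) / 2 = 54.

54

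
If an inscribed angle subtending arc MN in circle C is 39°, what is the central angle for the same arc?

The inscribed angle theorem states that a central angle is always twice any inscribed angle that subtends the same arc.
Since the inscribed angle is 39°, the central angle = 2 × 39° = 78°.

78°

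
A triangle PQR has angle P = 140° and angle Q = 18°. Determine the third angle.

Let angle R = x. Then 140 + 18 + x = 180.
x = 180 - 158 = 22 degrees.

22 degrees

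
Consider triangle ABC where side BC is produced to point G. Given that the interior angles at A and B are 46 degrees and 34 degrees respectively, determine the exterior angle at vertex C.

Exterior angle = 46 + 34 = 80 degrees (exterior angle theorem).

80 degrees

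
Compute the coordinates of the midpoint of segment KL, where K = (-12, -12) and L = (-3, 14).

M = ((x₁ + x₂)/2, (y₁ + y₂)/2)
= ((-12 + -3)/2, (-12 + 14)/2)
= (-15/2, 2/2) = (-15/2, 1)

(-15/2, 1)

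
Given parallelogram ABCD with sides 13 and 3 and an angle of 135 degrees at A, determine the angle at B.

In a parallelogram, consecutive angles are supplementary (sum to 180°).
angle B = 180 - angle A
angle B = 180 - 135
angle B = 45 degrees

45 degrees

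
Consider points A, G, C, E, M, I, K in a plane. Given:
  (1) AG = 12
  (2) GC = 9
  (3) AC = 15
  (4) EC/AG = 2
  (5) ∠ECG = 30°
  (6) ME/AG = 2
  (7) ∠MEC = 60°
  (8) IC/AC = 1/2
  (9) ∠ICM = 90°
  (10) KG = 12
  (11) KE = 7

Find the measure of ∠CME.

From the given relations: ME = 2·AG = 2·12 = 24; EC = 2·AG = 2·12 = 24.
Step 1: By the law of cosines on triangle MEC: MC² = 24² + 24² − 2·24·24·cos(60°) = 576, so MC = 24.
Step 2: By the inverse law of cosines on triangle CME: cos(∠CME) = (24² + 24² − 24²) / (2·24·24) = 576/1152 = 0.5, so ∠CME = 60°.

Therefore, the measure of angle ∠CME = 60°.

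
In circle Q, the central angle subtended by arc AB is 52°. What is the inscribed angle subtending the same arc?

By the inscribed angle theorem, the inscribed angle is half the central angle.
Inscribed angle = 52° / 2 = 26°

26°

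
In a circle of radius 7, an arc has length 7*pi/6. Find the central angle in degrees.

θ = 360 × 7*pi/6 / (2π × 7) = 30° (rearranging arc length formula).

30°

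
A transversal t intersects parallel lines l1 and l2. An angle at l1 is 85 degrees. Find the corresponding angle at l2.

Corresponding angles are equal: 85 degrees.

85 degrees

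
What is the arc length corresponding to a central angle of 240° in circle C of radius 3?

The full circumference is 2πr = 2π(3) = 6*pi.
The arc spans 240° out of 360°, which is a fraction of 2/3.
Arc length = 6*pi × 2/3 = 4*pi.

4*pi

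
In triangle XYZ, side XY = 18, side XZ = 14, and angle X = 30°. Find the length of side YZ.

By the law of cosines: YZ^2 = XY^2 + XZ^2 - 2*XY*XZ*cos(X)
YZ^2 = 18^2 + 14^2 - 2*18*14*cos(30°)
YZ^2 = 324 + 196 - 504*(sqrt(3)/2)
YZ^2 = 520 - 252*sqrt(3)
YZ = 2*sqrt(130 - 63*sqrt(3))

2*sqrt(130 - 63*sqrt(3))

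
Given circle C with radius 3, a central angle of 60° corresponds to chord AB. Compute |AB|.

Drop a perpendicular from the center to the chord, bisecting both the chord and the central angle.
Each half-chord = r sin(θ/2) = 3 sin(30°).
The full chord = 2 × 3 × sin(30°) = 3.

3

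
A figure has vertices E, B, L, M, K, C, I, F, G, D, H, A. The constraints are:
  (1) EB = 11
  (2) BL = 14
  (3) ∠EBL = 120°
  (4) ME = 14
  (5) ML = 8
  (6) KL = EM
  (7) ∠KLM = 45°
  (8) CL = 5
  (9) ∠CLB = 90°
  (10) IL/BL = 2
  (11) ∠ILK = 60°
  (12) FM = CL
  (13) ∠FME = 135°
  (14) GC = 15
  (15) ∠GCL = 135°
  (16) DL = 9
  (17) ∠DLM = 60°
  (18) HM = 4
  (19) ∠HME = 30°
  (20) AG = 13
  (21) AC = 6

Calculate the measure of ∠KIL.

From the given relations: IL = 2·BL = 2·14 = 28; KL = EM = 14.
Step 1: By the law of cosines on triangle ILK: IK² = 28² + 14² − 2·28·14·cos(60°) = 588, so IK = 14·√3.
Step 2: By the inverse law of cosines on triangle KIL: cos(∠KIL) = ((14·√3)² + 28² − 14²) / (2·14·√3·28) = 1176/1357.93 = 0.866, so ∠KIL = 30°.

Therefore, the measure of angle ∠KIL = 30°.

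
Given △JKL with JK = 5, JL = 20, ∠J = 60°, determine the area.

Area = (1/2) * JK * JL * sin(J)
Area = (1/2) * 5 * 20 * sin(60°)
Area = (1/2) * 5 * 20 * sqrt(3)/2
Area = 25*sqrt(3)

25*sqrt(3)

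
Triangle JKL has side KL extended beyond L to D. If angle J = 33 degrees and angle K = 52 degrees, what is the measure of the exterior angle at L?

Exterior angle = 33 + 52 = 85 degrees (exterior angle theorem).

85 degrees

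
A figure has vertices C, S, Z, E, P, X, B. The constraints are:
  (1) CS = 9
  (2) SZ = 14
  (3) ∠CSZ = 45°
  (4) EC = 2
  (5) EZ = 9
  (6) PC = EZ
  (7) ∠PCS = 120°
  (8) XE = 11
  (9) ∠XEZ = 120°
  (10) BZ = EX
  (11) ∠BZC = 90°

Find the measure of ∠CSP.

From the given relations: PC = EZ = 9.
Step 1: By the law of cosines on triangle SCP: SP² = 9² + 9² − 2·9·9·cos(120°) = 243, so SP = 9·√3.
Step 2: By the inverse law of cosines on triangle CSP: cos(∠CSP) = (9² + (9·√3)² − 9²) / (2·9·9·√3) = 243/280.59 = 0.866, so ∠CSP = 30°.

Therefore, the measure of angle ∠CSP = 30°.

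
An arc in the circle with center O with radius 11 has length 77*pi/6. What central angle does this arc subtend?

θ = 360 × 77*pi/6 / (2π × 11) = 210° (rearranging arc length formula).

210°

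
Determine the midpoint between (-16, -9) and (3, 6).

The midpoint is the point halfway along the segment.
Move half the horizontal distance: -16 + (3 - -16)/2 = -16 + 19/2 = -13/2
Move half the vertical distance: -9 + (6 - -9)/2 = -9 + 15/2 = -3/2
Midpoint = (-13/2, -3/2)

(-13/2, -3/2)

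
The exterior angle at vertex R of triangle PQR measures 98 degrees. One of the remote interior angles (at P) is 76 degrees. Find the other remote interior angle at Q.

angle Q = 98 - 76 = 22 degrees (exterior angle theorem).

22 degrees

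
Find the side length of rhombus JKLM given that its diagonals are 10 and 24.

Half-diagonals are 5 and 12. side = sqrt(5^2 + 12^2) = sqrt(169) = 13

13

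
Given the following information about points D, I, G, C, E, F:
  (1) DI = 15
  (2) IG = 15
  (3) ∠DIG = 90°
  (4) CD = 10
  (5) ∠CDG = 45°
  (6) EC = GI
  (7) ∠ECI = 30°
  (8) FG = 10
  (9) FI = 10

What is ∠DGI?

Step 1: By the law of cosines on triangle GID: GD² = 15² + 15² − 2·15·15·cos(90°) = 450, so GD = 15·√2.
Step 2: By the inverse law of cosines on triangle DGI: cos(∠DGI) = ((15·√2)² + 15² − 15²) / (2·15·√2·15) = 450/636.4 = 0.7071, so ∠DGI = 45°.

Therefore, the measure of angle ∠DGI = 45°.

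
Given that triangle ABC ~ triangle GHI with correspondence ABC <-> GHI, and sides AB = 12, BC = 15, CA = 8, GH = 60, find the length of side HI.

Since the triangles are similar, the ratio of corresponding sides is constant.
Scale factor k = GH / AB = 60 / 12 = 5
HI = k * BC = 5 * 15 = 75

75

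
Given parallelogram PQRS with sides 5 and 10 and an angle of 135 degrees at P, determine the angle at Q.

Consecutive angles are supplementary: angle Q = 180 - 135 = 45 degrees.

45 degrees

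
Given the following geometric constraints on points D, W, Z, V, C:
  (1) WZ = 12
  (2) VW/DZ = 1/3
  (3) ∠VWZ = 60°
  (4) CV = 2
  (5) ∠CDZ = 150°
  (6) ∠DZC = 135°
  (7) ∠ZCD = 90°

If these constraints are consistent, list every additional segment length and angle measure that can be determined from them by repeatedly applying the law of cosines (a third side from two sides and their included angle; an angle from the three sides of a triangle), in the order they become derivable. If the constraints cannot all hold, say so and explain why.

These constraints are not satisfiable: (5), (6) and (7) are the three interior angles of triangle CDZ, which must sum to 180°, but 150° + 135° + 90° = 375°. No planar figure meets all of them, so nothing further can be derived.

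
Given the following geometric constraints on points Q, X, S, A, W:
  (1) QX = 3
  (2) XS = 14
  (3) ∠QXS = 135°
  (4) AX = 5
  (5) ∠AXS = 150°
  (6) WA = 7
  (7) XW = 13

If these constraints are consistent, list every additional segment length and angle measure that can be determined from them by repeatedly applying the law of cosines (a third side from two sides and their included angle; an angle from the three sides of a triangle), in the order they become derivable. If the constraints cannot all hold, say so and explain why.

These constraints are not satisfiable: by the triangle inequality in triangle AXW, (4) AX = 5 and (6) WA = 7 force XW ≤ 5 + 7 = 12, but (7) says XW = 13. No planar figure meets all of them, so nothing further can be derived.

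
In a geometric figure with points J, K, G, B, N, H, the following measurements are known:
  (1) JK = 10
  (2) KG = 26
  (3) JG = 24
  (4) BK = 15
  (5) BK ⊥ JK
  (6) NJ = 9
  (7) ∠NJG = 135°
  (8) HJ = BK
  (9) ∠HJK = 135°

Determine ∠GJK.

Step 1: By the inverse law of cosines on triangle GJK: cos(∠GJK) = (24² + 10² − 26²) / (2·24·10) = 0/480 = 0, so ∠GJK = 90°.

Therefore, the measure of angle ∠GJK = 90°.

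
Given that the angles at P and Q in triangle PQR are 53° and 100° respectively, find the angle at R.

The interior angles sum to 180°: angle R = 180 - 53 - 100 = 27°.
The triangle is obtuse (angles 53°, 100°, 27°).

27 degrees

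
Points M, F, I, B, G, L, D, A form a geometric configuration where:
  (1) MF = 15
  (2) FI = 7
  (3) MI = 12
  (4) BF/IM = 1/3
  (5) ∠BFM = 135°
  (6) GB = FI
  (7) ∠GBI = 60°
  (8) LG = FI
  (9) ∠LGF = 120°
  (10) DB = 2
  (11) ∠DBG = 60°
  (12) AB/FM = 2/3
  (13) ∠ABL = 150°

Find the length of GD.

From the given relations: GB = FI = 7.
Step 1: By the law of cosines on triangle GBD: GD² = 7² + 2² − 2·7·2·cos(60°) = 39, so GD = √39.

Therefore, the length of GD = √39.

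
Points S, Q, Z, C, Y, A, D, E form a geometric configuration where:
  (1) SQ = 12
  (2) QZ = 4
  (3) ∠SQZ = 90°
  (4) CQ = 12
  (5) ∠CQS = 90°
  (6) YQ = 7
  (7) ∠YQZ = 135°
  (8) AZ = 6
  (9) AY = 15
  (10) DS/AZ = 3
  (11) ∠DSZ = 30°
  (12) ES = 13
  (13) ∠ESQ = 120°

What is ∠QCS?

Step 1: By the law of cosines on triangle CQS: CS² = 12² + 12² − 2·12·12·cos(90°) = 288, so CS = 12·√2.
Step 2: By the inverse law of cosines on triangle QCS: cos(∠QCS) = (12² + (12·√2)² − 12²) / (2·12·12·√2) = 288/407.29 = 0.7071, so ∠QCS = 45°.

Therefore, the measure of angle ∠QCS = 45°.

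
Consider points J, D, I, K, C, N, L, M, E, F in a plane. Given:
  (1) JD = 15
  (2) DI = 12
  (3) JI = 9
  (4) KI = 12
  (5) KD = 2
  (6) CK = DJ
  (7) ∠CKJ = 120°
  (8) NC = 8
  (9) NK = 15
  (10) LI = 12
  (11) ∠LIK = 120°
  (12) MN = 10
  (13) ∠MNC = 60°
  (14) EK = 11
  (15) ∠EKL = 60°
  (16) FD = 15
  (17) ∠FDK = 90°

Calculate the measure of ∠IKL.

Step 1: By the law of cosines on triangle KIL: KL² = 12² + 12² − 2·12·12·cos(120°) = 432, so KL = 12·√3.
Step 2: By the inverse law of cosines on triangle IKL: cos(∠IKL) = (12² + (12·√3)² − 12²) / (2·12·12·√3) = 432/498.83 = 0.866, so ∠IKL = 30°.

Therefore, the measure of angle ∠IKL = 30°.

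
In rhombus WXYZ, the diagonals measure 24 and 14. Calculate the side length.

The diagonals of a rhombus bisect each other at right angles.
Half-diagonals: 24/2 = 12 and 14/2 = 7
side = sqrt(12^2 + 7^2)
side = sqrt(144 + 49)
side = sqrt(193)

sqrt(193)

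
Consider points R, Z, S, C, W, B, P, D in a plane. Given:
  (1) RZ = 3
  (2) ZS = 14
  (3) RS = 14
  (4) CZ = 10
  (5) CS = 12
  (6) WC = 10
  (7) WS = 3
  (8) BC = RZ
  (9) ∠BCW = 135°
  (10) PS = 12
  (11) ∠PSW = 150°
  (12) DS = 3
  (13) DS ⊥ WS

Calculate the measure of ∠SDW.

Step 1: By the law of cosines on triangle DSW: DW² = 3² + 3² − 2·3·3·cos(90°) = 18, so DW = 3·√2.
Step 2: By the inverse law of cosines on triangle SDW: cos(∠SDW) = (3² + (3·√2)² − 3²) / (2·3·3·√2) = 18/25.46 = 0.7071, so ∠SDW = 45°.

Therefore, the measure of angle ∠SDW = 45°.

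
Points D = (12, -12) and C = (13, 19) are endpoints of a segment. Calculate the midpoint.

M = ((x₁ + x₂)/2, (y₁ + y₂)/2)
= ((12 + 13)/2, (-12 + 19)/2)
= (25/2, 7/2) = (25/2, 7/2)

(25/2, 7/2)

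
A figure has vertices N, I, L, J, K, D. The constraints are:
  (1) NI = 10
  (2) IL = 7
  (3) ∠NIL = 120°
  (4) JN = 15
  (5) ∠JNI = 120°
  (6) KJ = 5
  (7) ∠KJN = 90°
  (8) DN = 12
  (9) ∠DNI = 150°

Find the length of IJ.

Step 1: By the law of cosines on triangle INJ: IJ² = 10² + 15² − 2·10·15·cos(120°) = 475, so IJ = 5·√19.

Therefore, the length of IJ = 5·√19.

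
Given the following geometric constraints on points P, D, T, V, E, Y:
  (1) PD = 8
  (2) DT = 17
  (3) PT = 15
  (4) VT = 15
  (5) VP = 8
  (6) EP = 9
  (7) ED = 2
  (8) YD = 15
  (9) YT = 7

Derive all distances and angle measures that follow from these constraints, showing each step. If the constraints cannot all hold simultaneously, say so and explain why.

The constraints are consistent.

Step 1: From PD = 8, PE = 9, DE = 2, by the inverse law of cosines:
  cos(∠DPE) = (PD² + PE² - DE²) / (2·PD·PE)
  ∠DPE = 11.72°

Step 2: From PD = 8, PT = 15, DT = 17, by the inverse law of cosines:
  cos(∠DPT) = (PD² + PT² - DT²) / (2·PD·PT)
  ∠DPT = 90°

Step 3: From PT = 15, PV = 8, TV = 15, by the inverse law of cosines:
  cos(∠TPV) = (PT² + PV² - TV²) / (2·PT·PV)
  ∠TPV = 74.53°

Step 4: From DE = 2, DP = 8, EP = 9, by the inverse law of cosines:
  cos(∠EDP) = (DE² + DP² - EP²) / (2·DE·DP)
  ∠EDP = 113.97°

Step 5: From DP = 8, DT = 17, PT = 15, by the inverse law of cosines:
  cos(∠PDT) = (DP² + DT² - PT²) / (2·DP·DT)
  ∠PDT = 61.93°

Step 6: From DT = 17, DY = 15, TY = 7, by the inverse law of cosines:
  cos(∠TDY) = (DT² + DY² - TY²) / (2·DT·DY)
  ∠TDY = 24.25°

Step 7: From TD = 17, TP = 15, DP = 8, by the inverse law of cosines:
  cos(∠DTP) = (TD² + TP² - DP²) / (2·TD·TP)
  ∠DTP = 28.07°

Step 8: From TD = 17, TY = 7, DY = 15, by the inverse law of cosines:
  cos(∠DTY) = (TD² + TY² - DY²) / (2·TD·TY)
  ∠DTY = 61.65°

Step 9: From TP = 15, TV = 15, PV = 8, by the inverse law of cosines:
  cos(∠PTV) = (TP² + TV² - PV²) / (2·TP·TV)
  ∠PTV = 30.93°

Step 10: From VP = 8, VT = 15, PT = 15, by the inverse law of cosines:
  cos(∠PVT) = (VP² + VT² - PT²) / (2·VP·VT)
  ∠PVT = 74.53°

Step 11: From ED = 2, EP = 9, DP = 8, by the inverse law of cosines:
  cos(∠DEP) = (ED² + EP² - DP²) / (2·ED·EP)
  ∠DEP = 54.31°

Step 12: From YD = 15, YT = 7, DT = 17, by the inverse law of cosines:
  cos(∠DYT) = (YD² + YT² - DT²) / (2·YD·YT)
  ∠DYT = 94.1°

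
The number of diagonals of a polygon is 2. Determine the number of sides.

Using d = n(n - 3)/2, we solve 2 = n(n - 3)/2.
So n(n - 3) = 4.
Testing n = 4: 4 * 1 = 4 = 4. Correct.
The polygon has 4 sides.

4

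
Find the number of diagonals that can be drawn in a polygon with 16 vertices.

Each of the 16 vertices connects to 13 non-adjacent vertices via diagonals.
Total connections = 16 × 13 = 208, but each diagonal is counted twice.
Number of diagonals = 208 / 2 = 104.

104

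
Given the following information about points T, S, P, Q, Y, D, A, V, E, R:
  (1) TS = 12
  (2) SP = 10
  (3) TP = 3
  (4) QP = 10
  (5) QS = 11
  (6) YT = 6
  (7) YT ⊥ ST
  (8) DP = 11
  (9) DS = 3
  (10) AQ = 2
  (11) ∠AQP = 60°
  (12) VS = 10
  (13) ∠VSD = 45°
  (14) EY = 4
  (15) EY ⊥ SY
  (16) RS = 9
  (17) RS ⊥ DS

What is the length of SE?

Step 1: By the law of cosines on triangle STY: SY² = 12² + 6² − 2·12·6·cos(90°) = 180, so SY = 6·√5.
Step 2: By the law of cosines on triangle SYE: SE² = (6·√5)² + 4² − 2·6·√5·4·cos(90°) = 196, so SE = 14.

Therefore, the length of SE = 14.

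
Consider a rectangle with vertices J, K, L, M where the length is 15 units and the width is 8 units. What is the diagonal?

Using the Pythagorean theorem:
d² = 15² + 8² = 225 + 64 = 289
d = sqrt(289) = 17

17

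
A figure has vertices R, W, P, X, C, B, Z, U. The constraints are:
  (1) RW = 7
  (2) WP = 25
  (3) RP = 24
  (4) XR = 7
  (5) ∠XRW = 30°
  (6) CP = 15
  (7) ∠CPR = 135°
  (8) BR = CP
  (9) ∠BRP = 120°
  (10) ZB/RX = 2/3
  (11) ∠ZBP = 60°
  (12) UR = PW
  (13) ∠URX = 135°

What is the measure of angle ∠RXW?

Step 1: By the law of cosines on triangle XRW: XW² = 7² + 7² − 2·7·7·cos(30°) = 13.13, so XW ≈ 3.62.
Step 2: By the inverse law of cosines on triangle RXW: cos(∠RXW) = (7² + 3.62² − 7²) / (2·7·3.62) = 13.13/50.73 = 0.2588, so ∠RXW = 75°.

Therefore, the measure of angle ∠RXW = 75°.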